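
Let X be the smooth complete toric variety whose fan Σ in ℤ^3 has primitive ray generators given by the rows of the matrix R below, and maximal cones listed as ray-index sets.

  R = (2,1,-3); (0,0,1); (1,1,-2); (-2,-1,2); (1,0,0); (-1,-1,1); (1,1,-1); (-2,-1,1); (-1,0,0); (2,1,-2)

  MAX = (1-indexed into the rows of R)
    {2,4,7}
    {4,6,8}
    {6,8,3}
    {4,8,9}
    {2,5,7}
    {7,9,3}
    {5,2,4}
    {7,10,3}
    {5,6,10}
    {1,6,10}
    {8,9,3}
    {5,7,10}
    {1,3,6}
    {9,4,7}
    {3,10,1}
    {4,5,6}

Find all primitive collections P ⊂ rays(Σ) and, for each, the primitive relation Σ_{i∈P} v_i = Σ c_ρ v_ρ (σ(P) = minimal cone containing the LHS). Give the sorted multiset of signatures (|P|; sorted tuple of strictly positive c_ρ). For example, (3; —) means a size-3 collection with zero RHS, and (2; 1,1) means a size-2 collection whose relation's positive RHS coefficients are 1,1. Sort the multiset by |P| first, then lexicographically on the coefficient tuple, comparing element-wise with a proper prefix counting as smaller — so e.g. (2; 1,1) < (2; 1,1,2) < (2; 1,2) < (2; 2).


|primitive collections| = 23. Relations:

  P={4,10}:  v_{4} + v_{10} = 0  →  sig = (2; —)
  P={5,9}:  v_{5} + v_{9} = 0  →  sig = (2; —)
  P={6,7}:  v_{6} + v_{7} = 0  →  sig = (2; —)
  P={1,2}:  v_{1} + v_{2} = v_{10}  →  sig = (2; 1)
  P={2,3}:  v_{2} + v_{3} = v_{7}  →  sig = (2; 1)
  P={2,8}:  v_{2} + v_{8} = v_{4}  →  sig = (2; 1)
  P={3,4}:  v_{3} + v_{4} = v_{9}  →  sig = (2; 1)
  P={3,5}:  v_{3} + v_{5} = v_{10}  →  sig = (2; 1)
  P={5,8}:  v_{5} + v_{8} = v_{6}  →  sig = (2; 1)
  P={6,9}:  v_{6} + v_{9} = v_{8}  →  sig = (2; 1)
  P={7,8}:  v_{7} + v_{8} = v_{9}  →  sig = (2; 1)
  P={9,10}:  v_{9} + v_{10} = v_{3}  →  sig = (2; 1)
  P={1,4}:  v_{1} + v_{4} = v_{3} + v_{6}  →  sig = (2; 1,1)
  P={1,7}:  v_{1} + v_{7} = v_{3} + v_{10}  →  sig = (2; 1,1)
  P={2,6}:  v_{2} + v_{6} = v_{4} + v_{5}  →  sig = (2; 1,1)
  P={2,9}:  v_{2} + v_{9} = v_{4} + v_{7}  →  sig = (2; 1,1)
  P={2,10}:  v_{2} + v_{10} = v_{5} + v_{7}  →  sig = (2; 1,1)
  P={8,10}:  v_{8} + v_{10} = v_{3} + v_{6}  →  sig = (2; 1,1)
  P={1,5}:  v_{1} + v_{5} = v_{6} + 2·v_{10}  →  sig = (2; 1,2)
  P={1,9}:  v_{1} + v_{9} = 2·v_{3} + v_{6}  →  sig = (2; 1,2)
  P={1,8}:  v_{1} + v_{8} = 2·v_{3} + 2·v_{6}  →  sig = (2; 2,2)
  P={3,6,10}:  v_{3} + v_{6} + v_{10} = v_{1}  →  sig = (3; 1)
  P={4,5,7}:  v_{4} + v_{5} + v_{7} = v_{2}  →  sig = (3; 1)

Hence PRS(X_Σ) =
    |P|=2: 21 collections, coeffs (), (), (), (1), (1), (1), (1), (1), (1), (1), (1), (1), (1,1), (1,1), (1,1), (1,1), (1,1), (1,1), (1,2), (1,2), (2,2)
    |P|=3: 2 collections, coeffs (1), (1)


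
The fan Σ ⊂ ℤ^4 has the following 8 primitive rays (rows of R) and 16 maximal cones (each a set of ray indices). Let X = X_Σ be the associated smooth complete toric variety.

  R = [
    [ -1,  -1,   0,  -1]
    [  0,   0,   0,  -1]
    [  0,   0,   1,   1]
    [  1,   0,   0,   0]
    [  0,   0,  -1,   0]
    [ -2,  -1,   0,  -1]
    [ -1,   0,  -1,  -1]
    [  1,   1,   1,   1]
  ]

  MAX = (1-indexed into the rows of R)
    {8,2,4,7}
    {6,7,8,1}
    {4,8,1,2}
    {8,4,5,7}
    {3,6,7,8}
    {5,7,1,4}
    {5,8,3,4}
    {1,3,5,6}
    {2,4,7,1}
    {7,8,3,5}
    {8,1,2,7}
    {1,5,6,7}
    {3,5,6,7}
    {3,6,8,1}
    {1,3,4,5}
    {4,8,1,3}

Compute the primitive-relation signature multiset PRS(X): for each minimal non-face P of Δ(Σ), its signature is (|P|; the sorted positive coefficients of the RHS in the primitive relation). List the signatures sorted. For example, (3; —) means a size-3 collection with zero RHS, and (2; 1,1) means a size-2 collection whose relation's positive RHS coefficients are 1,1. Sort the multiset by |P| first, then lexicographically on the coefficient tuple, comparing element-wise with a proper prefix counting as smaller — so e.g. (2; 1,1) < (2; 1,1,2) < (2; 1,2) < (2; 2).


Δ(Σ) — 8 vertices, 9 min non-faces:

  P = {4,6}:  v_{4} + v_{6} = v_{1}  ⇒ sig = (2; 1)
  P = {2,3}:  v_{2} + v_{3} = v_{1} + v_{8}  ⇒ sig = (2; 1,1)
  P = {2,5}:  v_{2} + v_{5} = v_{4} + v_{7}  ⇒ sig = (2; 1,1)
  P = {2,6}:  v_{2} + v_{6} = 2·v_{1} + v_{7} + v_{8}  ⇒ sig = (2; 1,1,2)
  P = {1,5,8}:  v_{1} + v_{5} + v_{8} = 0  ⇒ sig = (3; —)
  P = {3,4,7}:  v_{3} + v_{4} + v_{7} = 0  ⇒ sig = (3; —)
  P = {1,3,7}:  v_{1} + v_{3} + v_{7} = v_{6}  ⇒ sig = (3; 1)
  P = {5,6,8}:  v_{5} + v_{6} + v_{8} = v_{3} + v_{7}  ⇒ sig = (3; 1,1)
  P = {1,4,7,8}:  v_{1} + v_{4} + v_{7} + v_{8} = v_{2}  ⇒ sig = (4; 1)

Sorted signature multiset PRS(X):
[(2; 1), (2; 1,1), (2; 1,1), (2; 1,1,2), (3; —), (3; —), (3; 1), (3; 1,1), (4; 1)]


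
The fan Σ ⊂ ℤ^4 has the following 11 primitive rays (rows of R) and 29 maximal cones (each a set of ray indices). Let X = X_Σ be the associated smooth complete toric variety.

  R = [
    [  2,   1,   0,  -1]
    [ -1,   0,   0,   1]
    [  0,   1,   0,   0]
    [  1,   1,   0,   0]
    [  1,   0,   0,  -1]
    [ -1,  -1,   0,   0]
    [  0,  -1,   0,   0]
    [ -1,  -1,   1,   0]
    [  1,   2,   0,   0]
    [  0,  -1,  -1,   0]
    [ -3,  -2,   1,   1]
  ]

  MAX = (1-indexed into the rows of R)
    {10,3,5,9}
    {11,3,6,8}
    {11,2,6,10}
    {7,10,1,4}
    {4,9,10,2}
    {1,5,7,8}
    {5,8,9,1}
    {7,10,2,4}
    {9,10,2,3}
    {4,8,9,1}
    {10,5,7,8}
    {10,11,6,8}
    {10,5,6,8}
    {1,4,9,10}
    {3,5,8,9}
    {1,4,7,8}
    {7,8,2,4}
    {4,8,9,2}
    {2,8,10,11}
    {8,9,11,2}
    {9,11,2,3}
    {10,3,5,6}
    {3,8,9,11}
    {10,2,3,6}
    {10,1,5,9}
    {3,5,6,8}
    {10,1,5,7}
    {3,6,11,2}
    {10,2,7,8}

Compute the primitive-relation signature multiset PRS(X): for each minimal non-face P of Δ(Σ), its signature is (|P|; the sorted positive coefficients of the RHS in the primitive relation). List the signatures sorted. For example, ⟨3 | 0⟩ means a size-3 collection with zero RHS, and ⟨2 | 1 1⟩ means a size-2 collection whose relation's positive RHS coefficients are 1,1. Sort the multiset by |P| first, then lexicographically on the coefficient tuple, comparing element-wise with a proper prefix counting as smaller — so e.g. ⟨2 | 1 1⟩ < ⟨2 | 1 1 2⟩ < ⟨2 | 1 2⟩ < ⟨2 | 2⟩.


The 23 primitive collections of Σ (r=11, n=4):

  P={2,5}:  v_{2} + v_{5} = 0  so sig = ⟨2 | 0⟩
  P={3,7}:  v_{3} + v_{7} = 0  so sig = ⟨2 | 0⟩
  P={4,6}:  v_{4} + v_{6} = 0  so sig = ⟨2 | 0⟩
  P={1,2}:  v_{1} + v_{2} = v_{4}  so sig = ⟨2 | 1⟩
  P={1,6}:  v_{1} + v_{6} = v_{5}  so sig = ⟨2 | 1⟩
  P={1,11}:  v_{1} + v_{11} = v_{8}  so sig = ⟨2 | 1⟩
  P={3,4}:  v_{3} + v_{4} = v_{9}  so sig = ⟨2 | 1⟩
  P={4,5}:  v_{4} + v_{5} = v_{1}  so sig = ⟨2 | 1⟩
  P={6,9}:  v_{6} + v_{9} = v_{3}  so sig = ⟨2 | 1⟩
  P={7,9}:  v_{7} + v_{9} = v_{4}  so sig = ⟨2 | 1⟩
  P={1,3}:  v_{1} + v_{3} = v_{5} + v_{9}  so sig = ⟨2 | 1 1⟩
  P={4,11}:  v_{4} + v_{11} = v_{2} + v_{8}  so sig = ⟨2 | 1 1⟩
  P={5,11}:  v_{5} + v_{11} = v_{6} + v_{8}  so sig = ⟨2 | 1 1⟩
  P={6,7}:  v_{6} + v_{7} = v_{8} + v_{10}  so sig = ⟨2 | 1 1⟩
  P={7,11}:  v_{7} + v_{11} = v_{2} + 2·v_{8} + v_{10}  so sig = ⟨2 | 1 1 2⟩
  P={8,9,10}:  v_{8} + v_{9} + v_{10} = 0  so sig = ⟨3 | 0⟩
  P={2,6,8}:  v_{2} + v_{6} + v_{8} = v_{11}  so sig = ⟨3 | 1⟩
  P={3,8,10}:  v_{3} + v_{8} + v_{10} = v_{6}  so sig = ⟨3 | 1⟩
  P={4,8,10}:  v_{4} + v_{8} + v_{10} = v_{7}  so sig = ⟨3 | 1⟩
  P={1,8,10}:  v_{1} + v_{8} + v_{10} = v_{5} + v_{7}  so sig = ⟨3 | 1 1⟩
  P={2,3,8}:  v_{2} + v_{3} + v_{8} = v_{9} + v_{11}  so sig = ⟨3 | 1 1⟩
  P={9,10,11}:  v_{9} + v_{10} + v_{11} = v_{2} + v_{6}  so sig = ⟨3 | 1 1⟩
  P={3,10,11}:  v_{3} + v_{10} + v_{11} = v_{2} + 2·v_{6}  so sig = ⟨3 | 1 2⟩

so the primitive-relation signature multiset is
[⟨2 | 0⟩, ⟨2 | 0⟩, ⟨2 | 0⟩, ⟨2 | 1⟩, ⟨2 | 1⟩, ⟨2 | 1⟩, ⟨2 | 1⟩, ⟨2 | 1⟩, ⟨2 | 1⟩, ⟨2 | 1⟩, ⟨2 | 1 1⟩, ⟨2 | 1 1⟩, ⟨2 | 1 1⟩, ⟨2 | 1 1⟩, ⟨2 | 1 1 2⟩, ⟨3 | 0⟩, ⟨3 | 1⟩, ⟨3 | 1⟩, ⟨3 | 1⟩, ⟨3 | 1 1⟩, ⟨3 | 1 1⟩, ⟨3 | 1 1⟩, ⟨3 | 1 2⟩]


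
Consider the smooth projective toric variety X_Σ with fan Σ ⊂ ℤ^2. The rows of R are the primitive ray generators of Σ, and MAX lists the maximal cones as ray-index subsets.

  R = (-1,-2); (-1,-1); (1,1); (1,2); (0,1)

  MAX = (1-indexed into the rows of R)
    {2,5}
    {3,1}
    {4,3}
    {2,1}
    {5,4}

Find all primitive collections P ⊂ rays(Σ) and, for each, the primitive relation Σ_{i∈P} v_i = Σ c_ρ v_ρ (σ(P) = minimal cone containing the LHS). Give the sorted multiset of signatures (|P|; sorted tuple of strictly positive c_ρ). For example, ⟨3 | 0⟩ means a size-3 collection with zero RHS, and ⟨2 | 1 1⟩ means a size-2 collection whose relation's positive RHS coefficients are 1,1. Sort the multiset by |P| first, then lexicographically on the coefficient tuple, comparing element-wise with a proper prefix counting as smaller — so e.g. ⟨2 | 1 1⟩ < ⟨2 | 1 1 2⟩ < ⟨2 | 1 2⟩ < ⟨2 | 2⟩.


Primitive collections (5):

  {1,4}:  v_{1} + v_{4} = 0  so sig = ⟨2 | 0⟩
  {2,3}:  v_{2} + v_{3} = 0  so sig = ⟨2 | 0⟩
  {1,5}:  v_{1} + v_{5} = v_{2}  so sig = ⟨2 | 1⟩
  {2,4}:  v_{2} + v_{4} = v_{5}  so sig = ⟨2 | 1⟩
  {3,5}:  v_{3} + v_{5} = v_{4}  so sig = ⟨2 | 1⟩

Sorted signature multiset PRS(X):
{ ⟨2 | 0⟩ ×2,  ⟨2 | 1⟩ ×3 }


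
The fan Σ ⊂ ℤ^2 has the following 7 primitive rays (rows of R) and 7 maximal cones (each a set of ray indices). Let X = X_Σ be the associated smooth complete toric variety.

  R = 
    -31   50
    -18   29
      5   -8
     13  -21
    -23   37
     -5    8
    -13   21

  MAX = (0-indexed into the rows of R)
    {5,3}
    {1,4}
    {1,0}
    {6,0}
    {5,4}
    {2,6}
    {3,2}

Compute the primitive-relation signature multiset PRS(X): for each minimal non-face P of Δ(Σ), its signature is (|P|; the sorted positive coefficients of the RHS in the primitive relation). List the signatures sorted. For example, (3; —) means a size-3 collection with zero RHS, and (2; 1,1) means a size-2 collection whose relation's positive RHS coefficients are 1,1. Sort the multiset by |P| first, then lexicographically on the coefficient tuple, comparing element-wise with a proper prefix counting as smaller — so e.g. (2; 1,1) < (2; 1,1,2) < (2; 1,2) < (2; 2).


14 collections generate NE(X_Σ); each relation:

  P = {2,5}:  v_{2} + v_{5} = 0  so sig = (2; —)
  P = {3,6}:  v_{3} + v_{6} = 0  so sig = (2; —)
  P = {0,3}:  v_{0} + v_{3} = v_{1}  so sig = (2; 1)
  P = {1,2}:  v_{1} + v_{2} = v_{6}  so sig = (2; 1)
  P = {1,3}:  v_{1} + v_{3} = v_{5}  so sig = (2; 1)
  P = {1,5}:  v_{1} + v_{5} = v_{4}  so sig = (2; 1)
  P = {1,6}:  v_{1} + v_{6} = v_{0}  so sig = (2; 1)
  P = {2,4}:  v_{2} + v_{4} = v_{1}  so sig = (2; 1)
  P = {5,6}:  v_{5} + v_{6} = v_{1}  so sig = (2; 1)
  P = {0,2}:  v_{0} + v_{2} = 2·v_{6}  so sig = (2; 2)
  P = {0,5}:  v_{0} + v_{5} = 2·v_{1}  so sig = (2; 2)
  P = {3,4}:  v_{3} + v_{4} = 2·v_{5}  so sig = (2; 2)
  P = {4,6}:  v_{4} + v_{6} = 2·v_{1}  so sig = (2; 2)
  P = {0,4}:  v_{0} + v_{4} = 3·v_{1}  so sig = (2; 3)

so the primitive-relation signature multiset is
[(2; —), (2; —), (2; 1), (2; 1), (2; 1), (2; 1), (2; 1), (2; 1), (2; 1), (2; 2), (2; 2), (2; 2), (2; 2), (2; 3)]


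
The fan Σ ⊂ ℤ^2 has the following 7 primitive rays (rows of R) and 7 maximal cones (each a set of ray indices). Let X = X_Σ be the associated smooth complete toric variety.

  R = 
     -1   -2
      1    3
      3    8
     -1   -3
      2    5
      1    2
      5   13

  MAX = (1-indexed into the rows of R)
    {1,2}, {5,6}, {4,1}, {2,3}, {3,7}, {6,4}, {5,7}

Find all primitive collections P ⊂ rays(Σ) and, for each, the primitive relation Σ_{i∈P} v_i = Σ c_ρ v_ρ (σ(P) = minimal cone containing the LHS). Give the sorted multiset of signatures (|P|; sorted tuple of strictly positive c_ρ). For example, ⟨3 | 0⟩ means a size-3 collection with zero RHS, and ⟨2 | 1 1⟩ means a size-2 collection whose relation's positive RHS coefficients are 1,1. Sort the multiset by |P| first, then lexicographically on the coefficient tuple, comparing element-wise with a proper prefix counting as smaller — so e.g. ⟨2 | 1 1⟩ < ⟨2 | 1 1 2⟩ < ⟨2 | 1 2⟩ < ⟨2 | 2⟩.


14 collections generate NE(X_Σ); each relation:

  {1,6}:  v_{1} + v_{6} = 0  ⟹  sig = ⟨2 | 0⟩
  {2,4}:  v_{2} + v_{4} = 0  ⟹  sig = ⟨2 | 0⟩
  {1,5}:  v_{1} + v_{5} = v_{2}  ⟹  sig = ⟨2 | 1⟩
  {2,5}:  v_{2} + v_{5} = v_{3}  ⟹  sig = ⟨2 | 1⟩
  {2,6}:  v_{2} + v_{6} = v_{5}  ⟹  sig = ⟨2 | 1⟩
  {3,4}:  v_{3} + v_{4} = v_{5}  ⟹  sig = ⟨2 | 1⟩
  {3,5}:  v_{3} + v_{5} = v_{7}  ⟹  sig = ⟨2 | 1⟩
  {4,5}:  v_{4} + v_{5} = v_{6}  ⟹  sig = ⟨2 | 1⟩
  {1,7}:  v_{1} + v_{7} = v_{2} + v_{3}  ⟹  sig = ⟨2 | 1 1⟩
  {1,3}:  v_{1} + v_{3} = 2·v_{2}  ⟹  sig = ⟨2 | 2⟩
  {2,7}:  v_{2} + v_{7} = 2·v_{3}  ⟹  sig = ⟨2 | 2⟩
  {3,6}:  v_{3} + v_{6} = 2·v_{5}  ⟹  sig = ⟨2 | 2⟩
  {4,7}:  v_{4} + v_{7} = 2·v_{5}  ⟹  sig = ⟨2 | 2⟩
  {6,7}:  v_{6} + v_{7} = 3·v_{5}  ⟹  sig = ⟨2 | 3⟩

Signatures (|P|; sorted positive RHS coefficients), sorted:
[⟨2 | 0⟩, ⟨2 | 0⟩, ⟨2 | 1⟩, ⟨2 | 1⟩, ⟨2 | 1⟩, ⟨2 | 1⟩, ⟨2 | 1⟩, ⟨2 | 1⟩, ⟨2 | 1 1⟩, ⟨2 | 2⟩, ⟨2 | 2⟩, ⟨2 | 2⟩, ⟨2 | 2⟩, ⟨2 | 3⟩]


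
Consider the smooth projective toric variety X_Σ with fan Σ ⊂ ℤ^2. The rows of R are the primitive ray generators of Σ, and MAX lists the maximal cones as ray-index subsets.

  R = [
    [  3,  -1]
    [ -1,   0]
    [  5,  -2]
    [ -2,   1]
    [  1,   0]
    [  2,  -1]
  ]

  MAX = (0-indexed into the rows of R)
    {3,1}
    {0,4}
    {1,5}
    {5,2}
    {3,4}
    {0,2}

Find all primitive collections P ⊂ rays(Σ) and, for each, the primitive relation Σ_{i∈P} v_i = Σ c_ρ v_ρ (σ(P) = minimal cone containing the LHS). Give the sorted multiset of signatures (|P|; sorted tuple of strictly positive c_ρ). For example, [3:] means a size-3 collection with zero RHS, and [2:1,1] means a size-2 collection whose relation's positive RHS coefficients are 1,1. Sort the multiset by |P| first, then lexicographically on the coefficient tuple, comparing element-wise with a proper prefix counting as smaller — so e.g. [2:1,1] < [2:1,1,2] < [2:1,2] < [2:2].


Δ(Σ) — 6 vertices, 9 min non-faces:

  P = {1,4}:  v_{1} + v_{4} = 0  so sig = [2:]
  P = {3,5}:  v_{3} + v_{5} = 0  so sig = [2:]
  P = {0,1}:  v_{0} + v_{1} = v_{5}  so sig = [2:1]
  P = {0,3}:  v_{0} + v_{3} = v_{4}  so sig = [2:1]
  P = {0,5}:  v_{0} + v_{5} = v_{2}  so sig = [2:1]
  P = {2,3}:  v_{2} + v_{3} = v_{0}  so sig = [2:1]
  P = {4,5}:  v_{4} + v_{5} = v_{0}  so sig = [2:1]
  P = {1,2}:  v_{1} + v_{2} = 2·v_{5}  so sig = [2:2]
  P = {2,4}:  v_{2} + v_{4} = 2·v_{0}  so sig = [2:2]

Sorted signature multiset PRS(X):
[[2:], [2:], [2:1], [2:1], [2:1], [2:1], [2:1], [2:2], [2:2]]


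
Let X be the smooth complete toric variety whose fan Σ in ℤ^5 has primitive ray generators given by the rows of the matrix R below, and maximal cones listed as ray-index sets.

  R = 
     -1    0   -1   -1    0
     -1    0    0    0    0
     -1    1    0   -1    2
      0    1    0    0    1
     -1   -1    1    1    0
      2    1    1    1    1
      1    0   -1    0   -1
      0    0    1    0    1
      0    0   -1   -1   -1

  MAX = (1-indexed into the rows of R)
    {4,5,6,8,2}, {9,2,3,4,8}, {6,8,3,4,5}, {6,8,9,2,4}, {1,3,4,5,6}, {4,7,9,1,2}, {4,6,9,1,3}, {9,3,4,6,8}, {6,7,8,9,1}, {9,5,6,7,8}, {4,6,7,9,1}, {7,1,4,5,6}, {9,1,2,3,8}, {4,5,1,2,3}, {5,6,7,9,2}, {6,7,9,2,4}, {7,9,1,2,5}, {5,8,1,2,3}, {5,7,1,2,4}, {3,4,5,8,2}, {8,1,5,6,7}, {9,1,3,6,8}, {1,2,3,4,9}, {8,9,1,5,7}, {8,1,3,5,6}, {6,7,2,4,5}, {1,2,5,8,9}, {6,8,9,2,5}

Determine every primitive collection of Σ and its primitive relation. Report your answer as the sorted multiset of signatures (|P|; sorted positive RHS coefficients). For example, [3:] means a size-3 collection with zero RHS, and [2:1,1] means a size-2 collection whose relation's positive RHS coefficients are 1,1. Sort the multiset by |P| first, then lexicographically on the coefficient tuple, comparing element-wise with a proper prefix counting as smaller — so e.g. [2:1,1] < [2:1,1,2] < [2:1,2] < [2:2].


Primitive collections (9):

  {3,7}:  v_{3} + v_{7} = 2·v_{1} + v_{6} ; sig = [2:1,2]
  {2,7,8}:  v_{2} + v_{7} + v_{8} = 0 ; sig = [3:]
  {1,2,6}:  v_{1} + v_{2} + v_{6} = v_{4} ; sig = [3:1]
  {1,4,8}:  v_{1} + v_{4} + v_{8} = v_{3} ; sig = [3:1]
  {4,5,9}:  v_{4} + v_{5} + v_{9} = v_{2} ; sig = [3:1]
  {4,7,8}:  v_{4} + v_{7} + v_{8} = v_{1} + v_{6} ; sig = [3:1,1]
  {3,5,9}:  v_{3} + v_{5} + v_{9} = v_{1} + v_{2} + v_{8} ; sig = [3:1,1,1]
  {2,3,6}:  v_{2} + v_{3} + v_{6} = 2·v_{4} + v_{8} ; sig = [3:1,2]
  {1,5,6,9}:  v_{1} + v_{5} + v_{6} + v_{9} = 0 ; sig = [4:]

Signatures (|P|; sorted positive RHS coefficients), sorted:
{ [2:1,2],  [3:],  [3:1] ×3,  [3:1,1],  [3:1,1,1],  [3:1,2],  [4:] }


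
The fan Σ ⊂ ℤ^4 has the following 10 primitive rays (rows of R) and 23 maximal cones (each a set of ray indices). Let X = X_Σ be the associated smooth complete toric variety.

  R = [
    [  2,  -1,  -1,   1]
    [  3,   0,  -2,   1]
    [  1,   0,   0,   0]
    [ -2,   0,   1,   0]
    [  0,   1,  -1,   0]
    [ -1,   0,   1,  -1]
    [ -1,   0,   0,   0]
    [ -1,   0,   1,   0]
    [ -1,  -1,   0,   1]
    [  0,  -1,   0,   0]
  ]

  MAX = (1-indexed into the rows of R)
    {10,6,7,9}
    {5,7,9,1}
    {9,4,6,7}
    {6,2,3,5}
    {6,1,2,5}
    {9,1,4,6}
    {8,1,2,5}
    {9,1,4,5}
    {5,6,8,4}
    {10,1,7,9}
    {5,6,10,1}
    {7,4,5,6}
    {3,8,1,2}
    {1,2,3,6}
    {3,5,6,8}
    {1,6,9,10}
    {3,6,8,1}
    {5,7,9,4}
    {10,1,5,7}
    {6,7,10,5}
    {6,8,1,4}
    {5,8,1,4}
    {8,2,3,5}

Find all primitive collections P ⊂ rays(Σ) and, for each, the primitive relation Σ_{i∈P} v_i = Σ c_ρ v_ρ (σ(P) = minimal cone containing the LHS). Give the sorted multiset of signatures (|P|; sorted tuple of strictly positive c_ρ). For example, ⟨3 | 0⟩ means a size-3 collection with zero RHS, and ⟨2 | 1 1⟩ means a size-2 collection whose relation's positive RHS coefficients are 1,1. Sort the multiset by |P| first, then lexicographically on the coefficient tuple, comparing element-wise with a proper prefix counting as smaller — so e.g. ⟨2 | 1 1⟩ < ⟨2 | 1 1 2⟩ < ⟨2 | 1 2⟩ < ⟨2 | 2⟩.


Σ has 20 primitive collections:

  P={3,7}:  v_{3} + v_{7} = 0  ⟹  sig = ⟨2 | 0⟩
  P={3,4}:  v_{3} + v_{4} = v_{8}  ⟹  sig = ⟨2 | 1⟩
  P={7,8}:  v_{7} + v_{8} = v_{4}  ⟹  sig = ⟨2 | 1⟩
  P={2,7}:  v_{2} + v_{7} = v_{1} + v_{5}  ⟹  sig = ⟨2 | 1 1⟩
  P={3,9}:  v_{3} + v_{9} = v_{1} + v_{4}  ⟹  sig = ⟨2 | 1 1⟩
  P={3,10}:  v_{3} + v_{10} = v_{1} + v_{6}  ⟹  sig = ⟨2 | 1 1⟩
  P={4,10}:  v_{4} + v_{10} = v_{6} + v_{9}  ⟹  sig = ⟨2 | 1 1⟩
  P={2,4}:  v_{2} + v_{4} = v_{1} + v_{5} + v_{8}  ⟹  sig = ⟨2 | 1 1 1⟩
  P={8,10}:  v_{8} + v_{10} = v_{1} + v_{4} + v_{6}  ⟹  sig = ⟨2 | 1 1 1⟩
  P={2,9}:  v_{2} + v_{9} = 2·v_{1} + v_{4} + v_{5}  ⟹  sig = ⟨2 | 1 1 2⟩
  P={2,10}:  v_{2} + v_{10} = 2·v_{1} + v_{5} + v_{6}  ⟹  sig = ⟨2 | 1 1 2⟩
  P={8,9}:  v_{8} + v_{9} = v_{1} + 2·v_{4}  ⟹  sig = ⟨2 | 1 2⟩
  P={1,3,5}:  v_{1} + v_{3} + v_{5} = v_{2}  ⟹  sig = ⟨3 | 1⟩
  P={1,4,7}:  v_{1} + v_{4} + v_{7} = v_{9}  ⟹  sig = ⟨3 | 1⟩
  P={1,6,7}:  v_{1} + v_{6} + v_{7} = v_{10}  ⟹  sig = ⟨3 | 1⟩
  P={2,6,8}:  v_{2} + v_{6} + v_{8} = v_{3}  ⟹  sig = ⟨3 | 1⟩
  P={5,9,10}:  v_{5} + v_{9} + v_{10} = v_{1} + 3·v_{7}  ⟹  sig = ⟨3 | 1 3⟩
  P={5,6,9}:  v_{5} + v_{6} + v_{9} = 2·v_{7}  ⟹  sig = ⟨3 | 2⟩
  P={1,5,6,8}:  v_{1} + v_{5} + v_{6} + v_{8} = 0  ⟹  sig = ⟨4 | 0⟩
  P={1,4,5,6}:  v_{1} + v_{4} + v_{5} + v_{6} = v_{7}  ⟹  sig = ⟨4 | 1⟩

so the primitive-relation signature multiset is
{ ⟨2 | 0⟩,  ⟨2 | 1⟩ ×2,  ⟨2 | 1 1⟩ ×4,  ⟨2 | 1 1 1⟩ ×2,  ⟨2 | 1 1 2⟩ ×2,  ⟨2 | 1 2⟩,  ⟨3 | 1⟩ ×4,  ⟨3 | 1 3⟩,  ⟨3 | 2⟩,  ⟨4 | 0⟩,  ⟨4 | 1⟩ }


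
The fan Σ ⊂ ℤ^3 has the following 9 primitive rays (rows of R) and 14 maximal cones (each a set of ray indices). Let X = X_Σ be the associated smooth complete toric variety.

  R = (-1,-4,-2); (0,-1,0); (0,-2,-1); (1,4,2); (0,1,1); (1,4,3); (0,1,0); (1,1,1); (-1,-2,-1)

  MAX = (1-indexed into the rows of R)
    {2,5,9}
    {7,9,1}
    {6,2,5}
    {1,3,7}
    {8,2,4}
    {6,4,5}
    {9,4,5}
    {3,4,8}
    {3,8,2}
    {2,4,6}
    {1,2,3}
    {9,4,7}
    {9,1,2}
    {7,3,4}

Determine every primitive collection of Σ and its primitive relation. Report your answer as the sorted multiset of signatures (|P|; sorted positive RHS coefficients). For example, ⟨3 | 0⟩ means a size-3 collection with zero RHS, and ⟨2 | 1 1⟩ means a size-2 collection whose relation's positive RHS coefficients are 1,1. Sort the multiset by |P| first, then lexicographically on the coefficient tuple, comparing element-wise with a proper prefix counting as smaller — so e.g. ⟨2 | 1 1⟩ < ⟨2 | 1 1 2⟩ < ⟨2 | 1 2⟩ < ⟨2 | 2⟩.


18 collections generate NE(X_Σ); each relation:

  • {1,4}:  v_{1} + v_{4} = 0 — sig = ⟨2 | 0⟩
  • {2,7}:  v_{2} + v_{7} = 0 — sig = ⟨2 | 0⟩
  • {3,5}:  v_{3} + v_{5} = v_{2} — sig = ⟨2 | 1⟩
  • {3,9}:  v_{3} + v_{9} = v_{1} — sig = ⟨2 | 1⟩
  • {8,9}:  v_{8} + v_{9} = v_{2} — sig = ⟨2 | 1⟩
  • {1,5}:  v_{1} + v_{5} = v_{2} + v_{9} — sig = ⟨2 | 1 1⟩
  • {1,6}:  v_{1} + v_{6} = v_{2} + v_{5} — sig = ⟨2 | 1 1⟩
  • {1,8}:  v_{1} + v_{8} = v_{2} + v_{3} — sig = ⟨2 | 1 1⟩
  • {5,7}:  v_{5} + v_{7} = v_{4} + v_{9} — sig = ⟨2 | 1 1⟩
  • {6,7}:  v_{6} + v_{7} = v_{4} + v_{5} — sig = ⟨2 | 1 1⟩
  • {7,8}:  v_{7} + v_{8} = v_{3} + v_{4} — sig = ⟨2 | 1 1⟩
  • {3,6}:  v_{3} + v_{6} = 2·v_{2} + v_{4} — sig = ⟨2 | 1 2⟩
  • {5,8}:  v_{5} + v_{8} = 2·v_{2} + v_{4} — sig = ⟨2 | 1 2⟩
  • {6,9}:  v_{6} + v_{9} = 2·v_{5} — sig = ⟨2 | 2⟩
  • {6,8}:  v_{6} + v_{8} = 3·v_{2} + 2·v_{4} — sig = ⟨2 | 2 3⟩
  • {2,3,4}:  v_{2} + v_{3} + v_{4} = v_{8} — sig = ⟨3 | 1⟩
  • {2,4,5}:  v_{2} + v_{4} + v_{5} = v_{6} — sig = ⟨3 | 1⟩
  • {2,4,9}:  v_{2} + v_{4} + v_{9} = v_{5} — sig = ⟨3 | 1⟩

Sorted signature multiset PRS(X):
    |P|=2: 15 collections, coeffs (), (), (1), (1), (1), (1,1), (1,1), (1,1), (1,1), (1,1), (1,1), (1,2), (1,2), (2), (2,3)
    |P|=3: 3 collections, coeffs (1), (1), (1)


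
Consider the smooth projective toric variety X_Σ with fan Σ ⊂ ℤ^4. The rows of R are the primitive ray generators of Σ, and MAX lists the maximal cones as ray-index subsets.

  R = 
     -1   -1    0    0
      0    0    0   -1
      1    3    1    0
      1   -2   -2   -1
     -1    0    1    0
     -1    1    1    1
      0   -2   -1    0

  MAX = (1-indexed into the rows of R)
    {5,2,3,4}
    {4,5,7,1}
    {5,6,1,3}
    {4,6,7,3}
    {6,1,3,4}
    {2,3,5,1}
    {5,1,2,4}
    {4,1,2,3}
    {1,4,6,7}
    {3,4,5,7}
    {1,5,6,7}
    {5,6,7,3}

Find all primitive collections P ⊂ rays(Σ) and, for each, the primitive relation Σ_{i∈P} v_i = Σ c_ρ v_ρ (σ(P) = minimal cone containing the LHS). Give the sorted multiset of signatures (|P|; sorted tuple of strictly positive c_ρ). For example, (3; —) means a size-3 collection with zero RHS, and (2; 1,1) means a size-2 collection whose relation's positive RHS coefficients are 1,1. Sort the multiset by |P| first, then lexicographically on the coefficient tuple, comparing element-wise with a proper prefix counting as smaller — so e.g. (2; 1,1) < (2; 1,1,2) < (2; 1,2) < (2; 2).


Minimal non-faces — 5 found among 7 rays, 12 max cones:

  {2,7}:  v_{2} + v_{7} = v_{4} + v_{5}  ⇒ sig = (2; 1,1)
  {2,6}:  v_{2} + v_{6} = 2·v_{1} + v_{3}  ⇒ sig = (2; 1,2)
  {1,3,7}:  v_{1} + v_{3} + v_{7} = 0  ⇒ sig = (3; —)
  {4,5,6}:  v_{4} + v_{5} + v_{6} = v_{1}  ⇒ sig = (3; 1)
  {1,3,4,5}:  v_{1} + v_{3} + v_{4} + v_{5} = v_{2}  ⇒ sig = (4; 1)

Sorted signature multiset PRS(X):
    |P|=2: 2 collections, coeffs (1,1), (1,2)
    |P|=3: 2 collections, coeffs (), (1)
    |P|=4: 1 collection, coeffs (1)


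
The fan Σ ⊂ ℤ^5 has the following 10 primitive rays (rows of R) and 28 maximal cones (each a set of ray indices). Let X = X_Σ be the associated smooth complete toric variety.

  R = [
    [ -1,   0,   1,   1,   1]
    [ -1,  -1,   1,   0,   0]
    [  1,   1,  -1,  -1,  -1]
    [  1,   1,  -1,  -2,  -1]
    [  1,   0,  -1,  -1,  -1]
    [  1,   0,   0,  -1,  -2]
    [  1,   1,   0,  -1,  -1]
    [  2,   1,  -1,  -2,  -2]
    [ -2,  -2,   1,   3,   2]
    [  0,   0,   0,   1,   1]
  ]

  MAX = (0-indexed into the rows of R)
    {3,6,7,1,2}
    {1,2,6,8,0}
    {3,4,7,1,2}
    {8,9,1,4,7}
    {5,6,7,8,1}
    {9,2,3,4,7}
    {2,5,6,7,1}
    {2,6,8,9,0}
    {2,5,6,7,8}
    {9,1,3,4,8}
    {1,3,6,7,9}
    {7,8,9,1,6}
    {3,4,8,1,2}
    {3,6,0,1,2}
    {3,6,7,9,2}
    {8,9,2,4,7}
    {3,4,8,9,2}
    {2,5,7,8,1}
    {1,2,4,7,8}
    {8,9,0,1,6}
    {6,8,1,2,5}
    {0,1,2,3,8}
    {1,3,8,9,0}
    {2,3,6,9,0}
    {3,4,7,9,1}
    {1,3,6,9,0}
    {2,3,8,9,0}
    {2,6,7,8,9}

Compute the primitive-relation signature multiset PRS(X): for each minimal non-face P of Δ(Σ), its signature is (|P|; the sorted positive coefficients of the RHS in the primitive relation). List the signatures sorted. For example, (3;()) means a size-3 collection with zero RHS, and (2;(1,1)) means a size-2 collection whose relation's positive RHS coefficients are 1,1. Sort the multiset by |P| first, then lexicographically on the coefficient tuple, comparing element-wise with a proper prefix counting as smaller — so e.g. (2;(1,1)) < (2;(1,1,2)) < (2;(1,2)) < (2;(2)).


Minimal non-faces — 11 found among 10 rays, 28 max cones:

  {0,4}:  v_{0} + v_{4} = 0  ⇒ sig = (2;())
  {0,7}:  v_{0} + v_{7} = v_{6}  ⇒ sig = (2;(1))
  {4,6}:  v_{4} + v_{6} = v_{7}  ⇒ sig = (2;(1))
  {3,5}:  v_{3} + v_{5} = v_{1} + v_{2} + v_{7}  ⇒ sig = (2;(1,1,1))
  {5,9}:  v_{5} + v_{9} = v_{6} + v_{7} + v_{8}  ⇒ sig = (2;(1,1,1))
  {0,5}:  v_{0} + v_{5} = v_{1} + v_{2} + 2·v_{6} + v_{8}  ⇒ sig = (2;(1,1,1,2))
  {4,5}:  v_{4} + v_{5} = v_{1} + v_{2} + 2·v_{7} + v_{8}  ⇒ sig = (2;(1,1,1,2))
  {1,2,9}:  v_{1} + v_{2} + v_{9} = 0  ⇒ sig = (3;())
  {3,6,8}:  v_{3} + v_{6} + v_{8} = 0  ⇒ sig = (3;())
  {3,7,8}:  v_{3} + v_{7} + v_{8} = v_{4}  ⇒ sig = (3;(1))
  {1,2,6,7,8}:  v_{1} + v_{2} + v_{6} + v_{7} + v_{8} = v_{5}  ⇒ sig = (5;(1))

so the primitive-relation signature multiset is
    (2;())
    (2;(1))
    (2;(1))
    (2;(1,1,1))
    (2;(1,1,1))
    (2;(1,1,1,2))
    (2;(1,1,1,2))
    (3;())
    (3;())
    (3;(1))
    (5;(1))


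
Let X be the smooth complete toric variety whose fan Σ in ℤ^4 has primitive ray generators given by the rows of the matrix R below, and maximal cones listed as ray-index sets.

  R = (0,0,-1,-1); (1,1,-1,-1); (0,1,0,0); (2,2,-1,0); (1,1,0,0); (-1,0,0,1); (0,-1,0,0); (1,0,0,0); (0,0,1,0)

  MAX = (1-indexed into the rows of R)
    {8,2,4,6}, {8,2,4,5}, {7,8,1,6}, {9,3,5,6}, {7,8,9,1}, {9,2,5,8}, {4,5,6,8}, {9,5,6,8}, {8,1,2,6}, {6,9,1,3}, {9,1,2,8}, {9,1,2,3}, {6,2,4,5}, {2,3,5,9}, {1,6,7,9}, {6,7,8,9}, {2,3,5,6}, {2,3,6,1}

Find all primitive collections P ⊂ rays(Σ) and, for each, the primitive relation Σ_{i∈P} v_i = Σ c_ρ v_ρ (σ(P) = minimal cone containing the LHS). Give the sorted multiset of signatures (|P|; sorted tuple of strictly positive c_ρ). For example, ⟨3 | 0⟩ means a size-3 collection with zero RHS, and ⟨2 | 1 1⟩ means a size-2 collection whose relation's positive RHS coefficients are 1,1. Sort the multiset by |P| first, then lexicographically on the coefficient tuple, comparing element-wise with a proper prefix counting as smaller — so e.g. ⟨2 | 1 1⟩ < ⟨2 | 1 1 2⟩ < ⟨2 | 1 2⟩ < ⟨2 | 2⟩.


Primitive collections (12):

  {3,7}:  v_{3} + v_{7} = 0  ⇒ sig = ⟨2 | 0⟩
  {1,5}:  v_{1} + v_{5} = v_{2}  ⇒ sig = ⟨2 | 1⟩
  {3,8}:  v_{3} + v_{8} = v_{5}  ⇒ sig = ⟨2 | 1⟩
  {5,7}:  v_{5} + v_{7} = v_{8}  ⇒ sig = ⟨2 | 1⟩
  {2,7}:  v_{2} + v_{7} = v_{1} + v_{8}  ⇒ sig = ⟨2 | 1 1⟩
  {1,4}:  v_{1} + v_{4} = 2·v_{2} + v_{6} + v_{8}  ⇒ sig = ⟨2 | 1 1 2⟩
  {3,4}:  v_{3} + v_{4} = v_{2} + 2·v_{5} + v_{6}  ⇒ sig = ⟨2 | 1 1 2⟩
  {4,7}:  v_{4} + v_{7} = v_{2} + v_{6} + 2·v_{8}  ⇒ sig = ⟨2 | 1 1 2⟩
  {4,9}:  v_{4} + v_{9} = 2·v_{5}  ⇒ sig = ⟨2 | 2⟩
  {2,6,9}:  v_{2} + v_{6} + v_{9} = v_{3}  ⇒ sig = ⟨3 | 1⟩
  {1,6,8,9}:  v_{1} + v_{6} + v_{8} + v_{9} = 0  ⇒ sig = ⟨4 | 0⟩
  {2,5,6,8}:  v_{2} + v_{5} + v_{6} + v_{8} = v_{4}  ⇒ sig = ⟨4 | 1⟩

Signatures (|P|; sorted positive RHS coefficients), sorted:
[⟨2 | 0⟩, ⟨2 | 1⟩, ⟨2 | 1⟩, ⟨2 | 1⟩, ⟨2 | 1 1⟩, ⟨2 | 1 1 2⟩, ⟨2 | 1 1 2⟩, ⟨2 | 1 1 2⟩, ⟨2 | 2⟩, ⟨3 | 1⟩, ⟨4 | 0⟩, ⟨4 | 1⟩]


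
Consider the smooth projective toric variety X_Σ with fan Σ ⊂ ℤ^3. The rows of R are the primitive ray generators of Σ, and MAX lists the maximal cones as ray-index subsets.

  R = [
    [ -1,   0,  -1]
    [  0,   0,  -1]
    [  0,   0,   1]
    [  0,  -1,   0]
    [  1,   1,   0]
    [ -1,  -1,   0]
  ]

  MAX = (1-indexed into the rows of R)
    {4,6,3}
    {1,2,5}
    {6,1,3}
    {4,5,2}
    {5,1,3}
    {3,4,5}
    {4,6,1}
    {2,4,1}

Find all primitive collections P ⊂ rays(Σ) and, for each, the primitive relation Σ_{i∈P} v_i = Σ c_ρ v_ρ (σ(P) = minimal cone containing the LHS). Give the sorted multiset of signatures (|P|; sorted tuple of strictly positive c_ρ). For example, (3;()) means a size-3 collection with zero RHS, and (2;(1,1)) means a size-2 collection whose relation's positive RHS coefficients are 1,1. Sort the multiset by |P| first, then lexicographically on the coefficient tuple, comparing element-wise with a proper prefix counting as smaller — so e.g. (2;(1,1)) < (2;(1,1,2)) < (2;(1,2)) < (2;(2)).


Minimal non-faces — 5 found among 6 rays, 8 max cones:

  {2,3}:  v_{2} + v_{3} = 0 ; sig = (2;())
  {5,6}:  v_{5} + v_{6} = 0 ; sig = (2;())
  {2,6}:  v_{2} + v_{6} = v_{1} + v_{4} ; sig = (2;(1,1))
  {1,3,4}:  v_{1} + v_{3} + v_{4} = v_{6} ; sig = (3;(1))
  {1,4,5}:  v_{1} + v_{4} + v_{5} = v_{2} ; sig = (3;(1))

Sorted signature multiset PRS(X):
[(2;()), (2;()), (2;(1,1)), (3;(1)), (3;(1))]


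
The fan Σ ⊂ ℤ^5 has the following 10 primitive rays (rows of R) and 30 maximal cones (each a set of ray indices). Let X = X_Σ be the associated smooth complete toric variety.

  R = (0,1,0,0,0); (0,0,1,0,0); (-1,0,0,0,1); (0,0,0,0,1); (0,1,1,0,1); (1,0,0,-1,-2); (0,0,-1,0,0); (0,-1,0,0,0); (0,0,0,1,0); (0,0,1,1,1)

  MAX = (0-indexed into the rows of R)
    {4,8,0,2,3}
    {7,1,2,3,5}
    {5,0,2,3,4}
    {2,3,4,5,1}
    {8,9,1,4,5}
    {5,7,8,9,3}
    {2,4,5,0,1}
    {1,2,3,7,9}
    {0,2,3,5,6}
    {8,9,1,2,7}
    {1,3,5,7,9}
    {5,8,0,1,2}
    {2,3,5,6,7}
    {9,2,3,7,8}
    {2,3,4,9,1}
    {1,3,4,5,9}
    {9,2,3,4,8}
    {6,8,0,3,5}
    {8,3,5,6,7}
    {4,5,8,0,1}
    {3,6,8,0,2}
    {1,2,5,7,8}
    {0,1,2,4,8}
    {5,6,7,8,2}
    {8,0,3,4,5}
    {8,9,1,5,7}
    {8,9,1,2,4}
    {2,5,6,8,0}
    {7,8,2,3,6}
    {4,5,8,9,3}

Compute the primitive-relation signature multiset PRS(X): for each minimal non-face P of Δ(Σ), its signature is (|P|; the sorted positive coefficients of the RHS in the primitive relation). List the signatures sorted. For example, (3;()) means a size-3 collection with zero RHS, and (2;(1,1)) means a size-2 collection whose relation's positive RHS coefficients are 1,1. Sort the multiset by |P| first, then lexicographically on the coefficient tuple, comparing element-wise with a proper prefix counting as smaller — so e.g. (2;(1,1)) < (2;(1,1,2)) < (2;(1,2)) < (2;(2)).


11 collections generate NE(X_Σ); each relation:

  P={0,7}:  v_{0} + v_{7} = 0 ; sig = (2;())
  P={1,6}:  v_{1} + v_{6} = 0 ; sig = (2;())
  P={0,9}:  v_{0} + v_{9} = v_{4} + v_{8} ; sig = (2;(1,1))
  P={4,6}:  v_{4} + v_{6} = v_{0} + v_{3} ; sig = (2;(1,1))
  P={4,7}:  v_{4} + v_{7} = v_{1} + v_{3} ; sig = (2;(1,1))
  P={6,9}:  v_{6} + v_{9} = v_{3} + v_{8} ; sig = (2;(1,1))
  P={0,1,3}:  v_{0} + v_{1} + v_{3} = v_{4} ; sig = (3;(1))
  P={1,3,8}:  v_{1} + v_{3} + v_{8} = v_{9} ; sig = (3;(1))
  P={2,5,9}:  v_{2} + v_{5} + v_{9} = v_{1} ; sig = (3;(1))
  P={2,3,5,8}:  v_{2} + v_{3} + v_{5} + v_{8} = 0 ; sig = (4;())
  P={2,4,5,8}:  v_{2} + v_{4} + v_{5} + v_{8} = v_{0} + v_{1} ; sig = (4;(1,1))

Signatures (|P|; sorted positive RHS coefficients), sorted:
{ (2;()) ×2,  (2;(1,1)) ×4,  (3;(1)) ×3,  (4;()),  (4;(1,1)) }


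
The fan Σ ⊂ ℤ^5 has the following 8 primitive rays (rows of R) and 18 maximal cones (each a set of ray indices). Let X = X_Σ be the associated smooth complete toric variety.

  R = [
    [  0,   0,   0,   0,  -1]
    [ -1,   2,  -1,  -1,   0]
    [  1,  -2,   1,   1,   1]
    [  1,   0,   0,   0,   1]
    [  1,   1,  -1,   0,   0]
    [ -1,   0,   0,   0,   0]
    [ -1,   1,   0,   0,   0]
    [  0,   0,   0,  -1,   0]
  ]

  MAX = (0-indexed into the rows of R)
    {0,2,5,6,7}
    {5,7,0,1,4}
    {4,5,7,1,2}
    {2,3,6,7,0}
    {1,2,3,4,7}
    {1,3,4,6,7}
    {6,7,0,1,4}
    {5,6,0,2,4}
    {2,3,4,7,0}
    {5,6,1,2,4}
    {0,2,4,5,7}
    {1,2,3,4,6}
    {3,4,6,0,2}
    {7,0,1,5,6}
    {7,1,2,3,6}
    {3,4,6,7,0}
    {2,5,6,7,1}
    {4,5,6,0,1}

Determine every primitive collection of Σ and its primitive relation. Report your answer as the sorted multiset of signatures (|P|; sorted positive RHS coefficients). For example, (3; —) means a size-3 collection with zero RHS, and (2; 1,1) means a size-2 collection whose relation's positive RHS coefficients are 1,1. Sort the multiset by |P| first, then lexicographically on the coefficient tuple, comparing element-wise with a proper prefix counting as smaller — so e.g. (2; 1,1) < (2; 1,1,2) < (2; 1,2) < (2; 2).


Minimal non-faces — 5 found among 8 rays, 18 max cones:

  {3,5}:  v_{3} + v_{5} = v_{1} + v_{2} — sig = (2; 1,1)
  {0,1,2}:  v_{0} + v_{1} + v_{2} = 0 — sig = (3; —)
  {0,1,3}:  v_{0} + v_{1} + v_{3} = v_{4} + v_{6} + v_{7} — sig = (3; 1,1,1)
  {2,4,6,7}:  v_{2} + v_{4} + v_{6} + v_{7} = v_{3} — sig = (4; 1)
  {4,5,6,7}:  v_{4} + v_{5} + v_{6} + v_{7} = v_{1} — sig = (4; 1)

so the primitive-relation signature multiset is
    (2; 1,1)
    (3; —)
    (3; 1,1,1)
    (4; 1)
    (4; 1)


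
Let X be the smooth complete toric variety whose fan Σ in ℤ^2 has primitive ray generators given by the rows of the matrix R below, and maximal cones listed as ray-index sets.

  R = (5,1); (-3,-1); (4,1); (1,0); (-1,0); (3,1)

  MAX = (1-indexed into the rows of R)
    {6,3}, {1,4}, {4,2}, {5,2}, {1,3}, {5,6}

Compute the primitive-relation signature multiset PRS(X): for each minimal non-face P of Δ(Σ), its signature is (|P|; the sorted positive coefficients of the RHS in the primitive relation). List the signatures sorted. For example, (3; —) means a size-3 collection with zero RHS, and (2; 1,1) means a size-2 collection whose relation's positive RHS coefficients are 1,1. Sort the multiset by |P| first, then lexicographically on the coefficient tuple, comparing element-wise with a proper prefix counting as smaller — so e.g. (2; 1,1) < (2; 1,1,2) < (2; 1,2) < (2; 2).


The 9 primitive collections of Σ (r=6, n=2):

  P={2,6}:  v_{2} + v_{6} = 0  →  sig = (2; —)
  P={4,5}:  v_{4} + v_{5} = 0  →  sig = (2; —)
  P={1,5}:  v_{1} + v_{5} = v_{3}  →  sig = (2; 1)
  P={2,3}:  v_{2} + v_{3} = v_{4}  →  sig = (2; 1)
  P={3,4}:  v_{3} + v_{4} = v_{1}  →  sig = (2; 1)
  P={3,5}:  v_{3} + v_{5} = v_{6}  →  sig = (2; 1)
  P={4,6}:  v_{4} + v_{6} = v_{3}  →  sig = (2; 1)
  P={1,2}:  v_{1} + v_{2} = 2·v_{4}  →  sig = (2; 2)
  P={1,6}:  v_{1} + v_{6} = 2·v_{3}  →  sig = (2; 2)

Hence PRS(X_Σ) =
    (2; —)
    (2; —)
    (2; 1)
    (2; 1)
    (2; 1)
    (2; 1)
    (2; 1)
    (2; 2)
    (2; 2)


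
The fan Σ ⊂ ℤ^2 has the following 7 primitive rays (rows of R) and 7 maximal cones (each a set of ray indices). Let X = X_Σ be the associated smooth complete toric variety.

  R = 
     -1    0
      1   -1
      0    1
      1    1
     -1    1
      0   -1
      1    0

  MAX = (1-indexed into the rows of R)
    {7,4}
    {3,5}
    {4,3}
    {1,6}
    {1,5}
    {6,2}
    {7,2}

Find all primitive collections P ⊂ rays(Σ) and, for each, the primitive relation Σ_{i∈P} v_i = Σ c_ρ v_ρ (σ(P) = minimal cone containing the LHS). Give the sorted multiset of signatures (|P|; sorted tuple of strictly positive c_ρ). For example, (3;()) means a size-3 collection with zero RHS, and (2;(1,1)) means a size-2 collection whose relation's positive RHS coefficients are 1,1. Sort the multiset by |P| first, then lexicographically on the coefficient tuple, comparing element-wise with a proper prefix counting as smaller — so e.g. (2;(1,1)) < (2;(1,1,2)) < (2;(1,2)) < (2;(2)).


14 collections generate NE(X_Σ); each relation:

  {1,7}:  v_{1} + v_{7} = 0  ⇒ sig = (2;())
  {2,5}:  v_{2} + v_{5} = 0  ⇒ sig = (2;())
  {3,6}:  v_{3} + v_{6} = 0  ⇒ sig = (2;())
  {1,2}:  v_{1} + v_{2} = v_{6}  ⇒ sig = (2;(1))
  {1,3}:  v_{1} + v_{3} = v_{5}  ⇒ sig = (2;(1))
  {1,4}:  v_{1} + v_{4} = v_{3}  ⇒ sig = (2;(1))
  {2,3}:  v_{2} + v_{3} = v_{7}  ⇒ sig = (2;(1))
  {3,7}:  v_{3} + v_{7} = v_{4}  ⇒ sig = (2;(1))
  {4,6}:  v_{4} + v_{6} = v_{7}  ⇒ sig = (2;(1))
  {5,6}:  v_{5} + v_{6} = v_{1}  ⇒ sig = (2;(1))
  {5,7}:  v_{5} + v_{7} = v_{3}  ⇒ sig = (2;(1))
  {6,7}:  v_{6} + v_{7} = v_{2}  ⇒ sig = (2;(1))
  {2,4}:  v_{2} + v_{4} = 2·v_{7}  ⇒ sig = (2;(2))
  {4,5}:  v_{4} + v_{5} = 2·v_{3}  ⇒ sig = (2;(2))

Sorted signature multiset PRS(X):
    |P|=2: 14 collections, coeffs (), (), (), (1), (1), (1), (1), (1), (1), (1), (1), (1), (2), (2)


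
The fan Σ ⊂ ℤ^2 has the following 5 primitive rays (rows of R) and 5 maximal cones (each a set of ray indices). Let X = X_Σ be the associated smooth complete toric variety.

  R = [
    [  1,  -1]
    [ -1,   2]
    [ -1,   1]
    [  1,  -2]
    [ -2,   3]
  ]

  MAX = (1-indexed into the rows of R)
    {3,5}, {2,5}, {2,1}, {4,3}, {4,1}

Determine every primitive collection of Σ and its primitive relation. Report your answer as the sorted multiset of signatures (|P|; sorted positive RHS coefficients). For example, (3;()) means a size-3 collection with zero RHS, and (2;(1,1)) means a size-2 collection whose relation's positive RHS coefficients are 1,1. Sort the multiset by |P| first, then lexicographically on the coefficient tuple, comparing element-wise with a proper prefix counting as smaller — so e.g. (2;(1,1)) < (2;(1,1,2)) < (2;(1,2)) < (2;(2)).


Δ(Σ) — 5 vertices, 5 min non-faces:

  P = {1,3}:  v_{1} + v_{3} = 0  →  sig = (2;())
  P = {2,4}:  v_{2} + v_{4} = 0  →  sig = (2;())
  P = {1,5}:  v_{1} + v_{5} = v_{2}  →  sig = (2;(1))
  P = {2,3}:  v_{2} + v_{3} = v_{5}  →  sig = (2;(1))
  P = {4,5}:  v_{4} + v_{5} = v_{3}  →  sig = (2;(1))

so the primitive-relation signature multiset is
    (2;())
    (2;())
    (2;(1))
    (2;(1))
    (2;(1))


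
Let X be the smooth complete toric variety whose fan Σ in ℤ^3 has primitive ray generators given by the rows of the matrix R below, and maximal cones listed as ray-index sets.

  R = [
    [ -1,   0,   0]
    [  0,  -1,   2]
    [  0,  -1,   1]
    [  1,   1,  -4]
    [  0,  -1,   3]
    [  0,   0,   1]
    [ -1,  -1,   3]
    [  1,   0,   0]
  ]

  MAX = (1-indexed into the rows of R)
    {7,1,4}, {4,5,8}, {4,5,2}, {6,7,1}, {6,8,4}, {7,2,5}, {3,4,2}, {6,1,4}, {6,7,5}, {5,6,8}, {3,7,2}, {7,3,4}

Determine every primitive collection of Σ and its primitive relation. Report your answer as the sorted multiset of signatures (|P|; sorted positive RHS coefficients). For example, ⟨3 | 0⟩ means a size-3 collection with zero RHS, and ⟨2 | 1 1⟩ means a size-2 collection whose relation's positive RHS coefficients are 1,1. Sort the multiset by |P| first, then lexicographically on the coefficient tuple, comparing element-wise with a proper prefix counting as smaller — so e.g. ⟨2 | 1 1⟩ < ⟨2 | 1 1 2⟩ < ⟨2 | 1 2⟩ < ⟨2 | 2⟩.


14 collections generate NE(X_Σ); each relation:

  P = {1,8}:  v_{1} + v_{8} = 0  ⟹  sig = ⟨2 | 0⟩
  P = {1,5}:  v_{1} + v_{5} = v_{7}  ⟹  sig = ⟨2 | 1⟩
  P = {2,6}:  v_{2} + v_{6} = v_{5}  ⟹  sig = ⟨2 | 1⟩
  P = {3,6}:  v_{3} + v_{6} = v_{2}  ⟹  sig = ⟨2 | 1⟩
  P = {7,8}:  v_{7} + v_{8} = v_{5}  ⟹  sig = ⟨2 | 1⟩
  P = {3,8}:  v_{3} + v_{8} = v_{2} + v_{4} + v_{5}  ⟹  sig = ⟨2 | 1 1 1⟩
  P = {1,2}:  v_{1} + v_{2} = v_{4} + 2·v_{7}  ⟹  sig = ⟨2 | 1 2⟩
  P = {2,8}:  v_{2} + v_{8} = v_{4} + 2·v_{5}  ⟹  sig = ⟨2 | 1 2⟩
  P = {3,5}:  v_{3} + v_{5} = 2·v_{2}  ⟹  sig = ⟨2 | 2⟩
  P = {1,3}:  v_{1} + v_{3} = 2·v_{4} + 3·v_{7}  ⟹  sig = ⟨2 | 2 3⟩
  P = {4,6,7}:  v_{4} + v_{6} + v_{7} = 0  ⟹  sig = ⟨3 | 0⟩
  P = {2,4,7}:  v_{2} + v_{4} + v_{7} = v_{3}  ⟹  sig = ⟨3 | 1⟩
  P = {4,5,6}:  v_{4} + v_{5} + v_{6} = v_{8}  ⟹  sig = ⟨3 | 1⟩
  P = {4,5,7}:  v_{4} + v_{5} + v_{7} = v_{2}  ⟹  sig = ⟨3 | 1⟩

so the primitive-relation signature multiset is
[⟨2 | 0⟩, ⟨2 | 1⟩, ⟨2 | 1⟩, ⟨2 | 1⟩, ⟨2 | 1⟩, ⟨2 | 1 1 1⟩, ⟨2 | 1 2⟩, ⟨2 | 1 2⟩, ⟨2 | 2⟩, ⟨2 | 2 3⟩, ⟨3 | 0⟩, ⟨3 | 1⟩, ⟨3 | 1⟩, ⟨3 | 1⟩]
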